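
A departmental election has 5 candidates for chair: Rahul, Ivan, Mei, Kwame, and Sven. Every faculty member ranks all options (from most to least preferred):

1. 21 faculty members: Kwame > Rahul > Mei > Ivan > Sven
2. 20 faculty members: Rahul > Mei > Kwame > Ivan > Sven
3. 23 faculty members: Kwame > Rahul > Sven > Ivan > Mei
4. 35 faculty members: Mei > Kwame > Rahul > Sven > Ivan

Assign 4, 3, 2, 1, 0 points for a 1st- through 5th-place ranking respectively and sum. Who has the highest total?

Kwame

Rahul: 21·3 + 20·4 + 23·3 + 35·2 = 282
Ivan: 21·1 + 20·1 + 23·1 + 35·0 = 64
Mei: 21·2 + 20·3 + 23·0 + 35·4 = 242
Kwame: 21·4 + 20·2 + 23·4 + 35·3 = 321
Sven: 21·0 + 20·0 + 23·2 + 35·1 = 81
Kwame has the highest Borda score (321).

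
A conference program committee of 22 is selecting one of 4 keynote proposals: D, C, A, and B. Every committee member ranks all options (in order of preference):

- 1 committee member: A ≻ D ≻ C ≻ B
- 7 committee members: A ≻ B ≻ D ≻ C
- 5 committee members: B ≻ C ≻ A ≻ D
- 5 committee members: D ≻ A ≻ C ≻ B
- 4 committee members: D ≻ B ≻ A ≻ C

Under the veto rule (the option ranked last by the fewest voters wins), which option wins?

Last-place votes: D 5, C 11, A 0, B 6.
A is ranked last by the fewest voters, so A wins.

A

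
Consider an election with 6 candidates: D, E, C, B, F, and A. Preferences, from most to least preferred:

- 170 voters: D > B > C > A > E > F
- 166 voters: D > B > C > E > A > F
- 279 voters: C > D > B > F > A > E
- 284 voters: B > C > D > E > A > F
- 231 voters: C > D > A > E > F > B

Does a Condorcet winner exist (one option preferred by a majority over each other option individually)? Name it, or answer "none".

Checking pairwise contests:
C beats D 794–336.
D beats E 1130–0.
B beats C 620–510.
D beats B 846–284.
D beats F 1130–0.
D beats A 1130–0.
Every option loses at least one head-to-head, so there is no Condorcet winner.

none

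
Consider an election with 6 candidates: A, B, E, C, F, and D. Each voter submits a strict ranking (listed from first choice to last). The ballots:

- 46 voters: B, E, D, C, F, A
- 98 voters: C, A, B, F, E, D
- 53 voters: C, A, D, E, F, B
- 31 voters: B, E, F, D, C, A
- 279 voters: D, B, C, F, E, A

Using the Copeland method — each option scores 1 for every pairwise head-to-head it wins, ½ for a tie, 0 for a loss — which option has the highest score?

A: loses to B, E, C, F, and D → score 0.
B: beats A, E, C, and F; loses to D → score 4.
E: beats A; loses to B, C, F, and D → score 1.
C: beats A, E, and F; loses to B and D → score 3.
F: beats A and E; loses to B, C, and D → score 2.
D: beats A, B, E, C, and F → score 5.
D has the best pairwise record.

D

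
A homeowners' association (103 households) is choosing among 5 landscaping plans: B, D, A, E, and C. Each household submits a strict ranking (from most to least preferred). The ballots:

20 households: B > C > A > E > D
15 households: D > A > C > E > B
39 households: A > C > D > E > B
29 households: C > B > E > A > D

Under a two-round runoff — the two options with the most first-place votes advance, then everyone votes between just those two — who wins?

Round 1 first-place votes: B 20, D 15, A 39, E 0, C 29.
A and C advance.
Runoff: A is preferred to C by 54 voters; C by 49.
A wins the runoff.

A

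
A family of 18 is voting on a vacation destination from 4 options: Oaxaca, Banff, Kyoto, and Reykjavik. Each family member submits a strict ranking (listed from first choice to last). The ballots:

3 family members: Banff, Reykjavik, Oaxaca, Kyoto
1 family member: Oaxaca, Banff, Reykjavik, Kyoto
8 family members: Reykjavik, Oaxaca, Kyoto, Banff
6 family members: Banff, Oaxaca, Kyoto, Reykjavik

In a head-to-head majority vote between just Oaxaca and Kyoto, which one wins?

Oaxaca

Voters preferring Oaxaca to Kyoto: 18; preferring Kyoto to Oaxaca: 0.
Oaxaca wins the head-to-head.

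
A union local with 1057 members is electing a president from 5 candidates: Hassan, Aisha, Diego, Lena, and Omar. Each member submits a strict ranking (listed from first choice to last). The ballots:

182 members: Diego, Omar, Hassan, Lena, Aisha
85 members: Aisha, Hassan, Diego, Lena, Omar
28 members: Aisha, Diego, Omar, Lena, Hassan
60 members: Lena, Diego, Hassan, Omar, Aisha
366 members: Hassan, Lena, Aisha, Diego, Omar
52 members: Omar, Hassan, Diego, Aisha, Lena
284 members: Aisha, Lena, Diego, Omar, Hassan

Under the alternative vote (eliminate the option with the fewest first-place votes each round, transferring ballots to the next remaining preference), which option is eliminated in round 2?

Lena

Round 1: Hassan 366, Aisha 397, Diego 182, Lena 60, Omar 52. Eliminate Omar.
Round 2: Hassan 418, Aisha 397, Diego 182, Lena 60. Eliminate Lena.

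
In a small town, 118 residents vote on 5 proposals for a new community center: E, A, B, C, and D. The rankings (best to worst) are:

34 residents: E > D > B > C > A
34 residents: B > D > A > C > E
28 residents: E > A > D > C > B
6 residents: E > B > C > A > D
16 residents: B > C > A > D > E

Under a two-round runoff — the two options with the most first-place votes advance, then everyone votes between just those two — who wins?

Round 1 first-place votes: E 68, A 0, B 50, C 0, D 0.
E and B advance.
Runoff: E is preferred to B by 68 voters; B by 50.
E wins the runoff.

E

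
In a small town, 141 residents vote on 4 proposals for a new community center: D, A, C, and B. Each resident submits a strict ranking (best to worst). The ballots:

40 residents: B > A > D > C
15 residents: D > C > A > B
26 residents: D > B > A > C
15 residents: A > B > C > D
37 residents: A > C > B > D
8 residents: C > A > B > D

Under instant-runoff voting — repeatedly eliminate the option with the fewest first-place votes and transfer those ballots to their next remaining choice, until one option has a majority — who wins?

Round 1: D 41, A 52, C 8, B 40. Eliminate C.
Round 2: D 41, A 60, B 40. Eliminate B.
Round 3: D 41, A 100. A has a majority.

A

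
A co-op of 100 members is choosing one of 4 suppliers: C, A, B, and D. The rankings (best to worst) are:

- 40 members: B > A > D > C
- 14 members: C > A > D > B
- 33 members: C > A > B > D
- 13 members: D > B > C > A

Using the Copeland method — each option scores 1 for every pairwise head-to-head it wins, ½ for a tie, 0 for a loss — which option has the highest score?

C: beats A; loses to B and D → score 1.
A: beats D; loses to C and B → score 1.
B: beats C, A, and D → score 3.
D: beats C; loses to A and B → score 1.
B has the best pairwise record.

B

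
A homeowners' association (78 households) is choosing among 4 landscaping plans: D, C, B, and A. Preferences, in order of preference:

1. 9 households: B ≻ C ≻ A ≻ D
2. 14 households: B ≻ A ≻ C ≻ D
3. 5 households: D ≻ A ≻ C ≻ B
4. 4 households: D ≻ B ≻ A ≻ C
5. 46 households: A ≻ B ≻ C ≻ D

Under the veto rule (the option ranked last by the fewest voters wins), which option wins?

A

Last-place votes: D 69, C 4, B 5, A 0.
A is ranked last by the fewest voters, so A wins.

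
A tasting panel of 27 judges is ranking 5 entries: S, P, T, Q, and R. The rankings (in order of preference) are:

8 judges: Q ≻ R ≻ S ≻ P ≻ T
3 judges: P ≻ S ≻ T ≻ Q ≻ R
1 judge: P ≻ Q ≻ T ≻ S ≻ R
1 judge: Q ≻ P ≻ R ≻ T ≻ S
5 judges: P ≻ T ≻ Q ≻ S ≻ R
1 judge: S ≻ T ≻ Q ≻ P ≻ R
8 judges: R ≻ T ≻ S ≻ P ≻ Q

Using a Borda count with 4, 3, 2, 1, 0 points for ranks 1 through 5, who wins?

S: 8·2 + 3·3 + 1·1 + 1·0 + 5·1 + 1·4 + 8·2 = 51
P: 8·1 + 3·4 + 1·4 + 1·3 + 5·4 + 1·1 + 8·1 = 56
T: 8·0 + 3·2 + 1·2 + 1·1 + 5·3 + 1·3 + 8·3 = 51
Q: 8·4 + 3·1 + 1·3 + 1·4 + 5·2 + 1·2 + 8·0 = 54
R: 8·3 + 3·0 + 1·0 + 1·2 + 5·0 + 1·0 + 8·4 = 58
R has the highest Borda score (58).

R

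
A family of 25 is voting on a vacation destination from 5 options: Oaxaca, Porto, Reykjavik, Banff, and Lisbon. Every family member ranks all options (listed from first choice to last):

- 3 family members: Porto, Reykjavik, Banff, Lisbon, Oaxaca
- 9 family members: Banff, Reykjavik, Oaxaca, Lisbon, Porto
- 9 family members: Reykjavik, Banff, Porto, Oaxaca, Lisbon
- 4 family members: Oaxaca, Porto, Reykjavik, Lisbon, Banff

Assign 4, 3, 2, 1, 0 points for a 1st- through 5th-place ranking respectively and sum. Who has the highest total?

Oaxaca: 3·0 + 9·2 + 9·1 + 4·4 = 43
Porto: 3·4 + 9·0 + 9·2 + 4·3 = 42
Reykjavik: 3·3 + 9·3 + 9·4 + 4·2 = 80
Banff: 3·2 + 9·4 + 9·3 + 4·0 = 69
Lisbon: 3·1 + 9·1 + 9·0 + 4·1 = 16
Reykjavik has the highest Borda score (80).

Reykjavik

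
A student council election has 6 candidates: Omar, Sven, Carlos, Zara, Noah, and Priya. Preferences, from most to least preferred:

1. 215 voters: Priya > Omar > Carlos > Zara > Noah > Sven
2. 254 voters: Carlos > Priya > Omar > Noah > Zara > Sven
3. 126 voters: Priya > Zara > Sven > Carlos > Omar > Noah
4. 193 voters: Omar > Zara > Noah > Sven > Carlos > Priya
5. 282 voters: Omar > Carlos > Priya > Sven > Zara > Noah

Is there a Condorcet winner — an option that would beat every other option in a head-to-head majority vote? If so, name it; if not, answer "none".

none

Checking pairwise contests:
Priya beats Omar 595–475.
Omar beats Sven 944–126.
Omar beats Carlos 690–380.
Omar beats Zara 944–126.
Omar beats Noah 1070–0.
Carlos beats Priya 729–341.
Every option loses at least one head-to-head, so there is no Condorcet winner.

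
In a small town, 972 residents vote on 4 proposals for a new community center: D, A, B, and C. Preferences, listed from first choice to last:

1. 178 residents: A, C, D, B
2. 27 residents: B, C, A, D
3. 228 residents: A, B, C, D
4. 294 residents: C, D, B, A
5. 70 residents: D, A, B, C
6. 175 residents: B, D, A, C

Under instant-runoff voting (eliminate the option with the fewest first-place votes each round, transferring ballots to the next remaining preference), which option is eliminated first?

Round 1: D 70, A 406, B 202, C 294. Eliminate D.

D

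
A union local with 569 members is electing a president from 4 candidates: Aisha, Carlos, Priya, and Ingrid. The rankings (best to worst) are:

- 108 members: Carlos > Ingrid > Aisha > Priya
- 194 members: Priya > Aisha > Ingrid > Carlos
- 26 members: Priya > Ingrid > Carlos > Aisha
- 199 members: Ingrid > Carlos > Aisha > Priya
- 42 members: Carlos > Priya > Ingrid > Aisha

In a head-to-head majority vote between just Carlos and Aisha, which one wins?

Carlos

Voters preferring Carlos to Aisha: 375; preferring Aisha to Carlos: 194.
Carlos wins the head-to-head.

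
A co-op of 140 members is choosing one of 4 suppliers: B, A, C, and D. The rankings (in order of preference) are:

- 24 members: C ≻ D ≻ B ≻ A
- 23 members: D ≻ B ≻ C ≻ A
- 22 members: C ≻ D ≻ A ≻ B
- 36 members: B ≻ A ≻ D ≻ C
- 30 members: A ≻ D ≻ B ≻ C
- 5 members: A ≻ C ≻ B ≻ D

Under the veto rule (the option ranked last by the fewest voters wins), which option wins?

Last-place votes: B 22, A 47, C 66, D 5.
D is ranked last by the fewest voters, so D wins.

D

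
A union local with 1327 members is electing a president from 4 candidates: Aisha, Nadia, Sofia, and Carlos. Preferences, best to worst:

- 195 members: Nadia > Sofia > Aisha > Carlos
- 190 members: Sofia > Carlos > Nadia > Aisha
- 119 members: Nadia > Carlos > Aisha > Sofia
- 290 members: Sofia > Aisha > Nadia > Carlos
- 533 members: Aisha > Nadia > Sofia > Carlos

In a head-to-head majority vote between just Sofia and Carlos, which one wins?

Voters preferring Sofia to Carlos: 1208; preferring Carlos to Sofia: 119.
Sofia wins the head-to-head.

Sofia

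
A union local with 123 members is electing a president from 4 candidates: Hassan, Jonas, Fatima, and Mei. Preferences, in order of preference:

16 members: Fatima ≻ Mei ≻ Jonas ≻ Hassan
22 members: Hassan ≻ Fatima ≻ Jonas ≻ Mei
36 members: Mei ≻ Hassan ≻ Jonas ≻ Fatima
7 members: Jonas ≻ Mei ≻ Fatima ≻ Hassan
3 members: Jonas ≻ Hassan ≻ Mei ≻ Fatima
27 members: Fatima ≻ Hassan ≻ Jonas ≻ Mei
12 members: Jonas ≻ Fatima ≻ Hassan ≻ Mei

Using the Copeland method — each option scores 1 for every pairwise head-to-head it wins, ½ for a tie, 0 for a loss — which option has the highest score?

Fatima

Hassan: beats Jonas and Mei; loses to Fatima → score 2.
Jonas: beats Mei; loses to Hassan and Fatima → score 1.
Fatima: beats Hassan, Jonas, and Mei → score 3.
Mei: loses to Hassan, Jonas, and Fatima → score 0.
Fatima has the best pairwise record.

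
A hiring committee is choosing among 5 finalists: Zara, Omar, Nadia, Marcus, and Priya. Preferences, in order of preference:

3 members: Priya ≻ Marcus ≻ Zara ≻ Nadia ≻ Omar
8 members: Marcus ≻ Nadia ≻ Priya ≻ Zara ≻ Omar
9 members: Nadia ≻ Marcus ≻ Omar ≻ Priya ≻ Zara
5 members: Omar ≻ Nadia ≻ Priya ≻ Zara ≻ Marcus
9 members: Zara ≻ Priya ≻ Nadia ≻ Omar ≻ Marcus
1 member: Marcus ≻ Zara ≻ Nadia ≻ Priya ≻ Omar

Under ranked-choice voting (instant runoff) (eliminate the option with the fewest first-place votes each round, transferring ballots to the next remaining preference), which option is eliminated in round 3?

Round 1: Zara 9, Omar 5, Nadia 9, Marcus 9, Priya 3. Eliminate Priya.
Round 2: Zara 9, Omar 5, Nadia 9, Marcus 12. Eliminate Omar.
Round 3: Zara 9, Nadia 14, Marcus 12. Eliminate Zara.

Zara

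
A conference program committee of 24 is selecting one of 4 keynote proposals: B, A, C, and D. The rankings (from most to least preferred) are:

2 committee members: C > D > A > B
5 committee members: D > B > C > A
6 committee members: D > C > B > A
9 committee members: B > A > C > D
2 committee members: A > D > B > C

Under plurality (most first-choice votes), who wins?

First-place votes: B 9, A 2, C 2, D 11.
D has the most first-place votes.

D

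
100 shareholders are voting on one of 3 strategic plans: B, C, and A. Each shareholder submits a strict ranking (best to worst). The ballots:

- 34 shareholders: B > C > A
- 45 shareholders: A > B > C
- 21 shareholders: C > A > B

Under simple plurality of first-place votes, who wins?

First-place votes: B 34, C 21, A 45.
A has the most first-place votes.

A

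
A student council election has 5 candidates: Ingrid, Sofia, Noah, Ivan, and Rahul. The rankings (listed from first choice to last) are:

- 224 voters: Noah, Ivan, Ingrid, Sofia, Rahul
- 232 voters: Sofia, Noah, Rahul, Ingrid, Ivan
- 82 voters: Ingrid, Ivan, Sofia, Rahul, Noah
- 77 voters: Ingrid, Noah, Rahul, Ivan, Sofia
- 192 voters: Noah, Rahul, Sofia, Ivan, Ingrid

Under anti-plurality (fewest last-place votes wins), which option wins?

Last-place votes: Ingrid 192, Sofia 77, Noah 82, Ivan 232, Rahul 224.
Sofia is ranked last by the fewest voters, so Sofia wins.

Sofia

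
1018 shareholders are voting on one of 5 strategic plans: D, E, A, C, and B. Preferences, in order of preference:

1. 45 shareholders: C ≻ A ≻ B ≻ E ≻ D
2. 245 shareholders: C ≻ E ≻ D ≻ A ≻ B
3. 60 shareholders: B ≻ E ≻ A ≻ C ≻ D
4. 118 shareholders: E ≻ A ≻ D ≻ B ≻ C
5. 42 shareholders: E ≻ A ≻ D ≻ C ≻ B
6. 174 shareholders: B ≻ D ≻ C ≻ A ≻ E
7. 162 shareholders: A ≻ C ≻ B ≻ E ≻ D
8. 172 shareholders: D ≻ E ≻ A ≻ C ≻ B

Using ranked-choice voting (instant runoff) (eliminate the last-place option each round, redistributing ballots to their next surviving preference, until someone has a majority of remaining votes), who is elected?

A

Round 1: D 172, E 160, A 162, C 290, B 234. Eliminate E.
Round 2: D 172, A 322, C 290, B 234. Eliminate D.
Round 3: A 494, C 290, B 234. Eliminate B.
Round 4: A 554, C 464. A has a majority.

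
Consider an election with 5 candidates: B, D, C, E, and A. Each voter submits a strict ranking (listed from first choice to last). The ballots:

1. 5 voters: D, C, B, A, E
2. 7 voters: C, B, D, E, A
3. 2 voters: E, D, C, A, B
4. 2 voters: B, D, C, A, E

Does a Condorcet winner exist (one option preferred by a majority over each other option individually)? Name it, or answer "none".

none

Checking pairwise contests:
C beats B 14–2.
B beats D 9–7.
D beats C 9–7.
B beats E 14–2.
B beats A 14–2.
Every option loses at least one head-to-head, so there is no Condorcet winner.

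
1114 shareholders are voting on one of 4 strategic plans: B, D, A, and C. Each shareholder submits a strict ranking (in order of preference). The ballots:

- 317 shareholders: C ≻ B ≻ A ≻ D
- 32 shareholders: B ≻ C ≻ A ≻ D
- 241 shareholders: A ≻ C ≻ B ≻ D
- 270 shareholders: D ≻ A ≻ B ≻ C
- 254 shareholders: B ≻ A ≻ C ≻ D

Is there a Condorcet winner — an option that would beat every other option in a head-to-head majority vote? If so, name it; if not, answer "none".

none

Checking pairwise contests:
C beats B 558–556.
B beats D 844–270.
B beats A 603–511.
A beats C 765–349.
Every option loses at least one head-to-head, so there is no Condorcet winner.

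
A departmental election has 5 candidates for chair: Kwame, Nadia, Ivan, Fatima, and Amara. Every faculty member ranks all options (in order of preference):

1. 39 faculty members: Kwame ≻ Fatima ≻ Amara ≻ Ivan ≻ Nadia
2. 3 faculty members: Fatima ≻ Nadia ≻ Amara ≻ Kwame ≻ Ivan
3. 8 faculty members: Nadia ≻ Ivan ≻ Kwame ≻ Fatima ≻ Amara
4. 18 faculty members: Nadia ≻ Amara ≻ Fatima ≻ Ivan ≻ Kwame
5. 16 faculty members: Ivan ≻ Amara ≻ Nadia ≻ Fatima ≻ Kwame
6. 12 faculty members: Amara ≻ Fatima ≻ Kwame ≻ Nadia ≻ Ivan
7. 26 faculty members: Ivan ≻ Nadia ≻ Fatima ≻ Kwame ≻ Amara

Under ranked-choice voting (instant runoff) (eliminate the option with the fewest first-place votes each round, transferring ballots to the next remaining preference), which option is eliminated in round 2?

Round 1: Kwame 39, Nadia 26, Ivan 42, Fatima 3, Amara 12. Eliminate Fatima.
Round 2: Kwame 39, Nadia 29, Ivan 42, Amara 12. Eliminate Amara.

Amara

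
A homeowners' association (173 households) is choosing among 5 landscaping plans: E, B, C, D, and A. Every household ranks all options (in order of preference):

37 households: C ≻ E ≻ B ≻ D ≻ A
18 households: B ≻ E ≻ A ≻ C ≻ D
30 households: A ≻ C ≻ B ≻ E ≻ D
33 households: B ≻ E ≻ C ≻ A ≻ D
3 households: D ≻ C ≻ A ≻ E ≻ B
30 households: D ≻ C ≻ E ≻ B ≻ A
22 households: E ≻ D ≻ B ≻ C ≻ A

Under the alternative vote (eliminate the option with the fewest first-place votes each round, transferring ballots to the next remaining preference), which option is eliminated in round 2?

A

Round 1: E 22, B 51, C 37, D 33, A 30. Eliminate E.
Round 2: B 51, C 37, D 55, A 30. Eliminate A.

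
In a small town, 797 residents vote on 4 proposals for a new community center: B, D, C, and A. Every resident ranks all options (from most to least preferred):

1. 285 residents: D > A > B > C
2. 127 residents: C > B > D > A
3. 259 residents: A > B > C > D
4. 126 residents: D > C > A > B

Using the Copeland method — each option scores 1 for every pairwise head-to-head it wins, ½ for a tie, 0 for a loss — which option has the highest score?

B: beats C; loses to D and A → score 1.
D: beats B, C, and A → score 3.
C: loses to B, D, and A → score 0.
A: beats B and C; loses to D → score 2.
D has the best pairwise record.

D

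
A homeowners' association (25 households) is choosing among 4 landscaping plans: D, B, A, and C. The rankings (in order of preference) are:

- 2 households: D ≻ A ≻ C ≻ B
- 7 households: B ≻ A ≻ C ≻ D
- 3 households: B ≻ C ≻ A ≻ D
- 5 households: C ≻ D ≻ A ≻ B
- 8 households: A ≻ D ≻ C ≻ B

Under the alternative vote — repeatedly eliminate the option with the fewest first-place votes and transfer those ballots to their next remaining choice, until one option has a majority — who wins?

Round 1: D 2, B 10, A 8, C 5. Eliminate D.
Round 2: B 10, A 10, C 5. Eliminate C.
Round 3: B 10, A 15. A has a majority.

A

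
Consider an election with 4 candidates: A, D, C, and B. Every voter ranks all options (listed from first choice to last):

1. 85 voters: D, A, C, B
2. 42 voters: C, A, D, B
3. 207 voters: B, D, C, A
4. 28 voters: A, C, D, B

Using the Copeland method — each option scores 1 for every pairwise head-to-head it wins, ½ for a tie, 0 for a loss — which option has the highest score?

B

A: loses to D, C, and B → score 0.
D: beats A and C; loses to B → score 2.
C: beats A; loses to D and B → score 1.
B: beats A, D, and C → score 3.
B has the best pairwise record.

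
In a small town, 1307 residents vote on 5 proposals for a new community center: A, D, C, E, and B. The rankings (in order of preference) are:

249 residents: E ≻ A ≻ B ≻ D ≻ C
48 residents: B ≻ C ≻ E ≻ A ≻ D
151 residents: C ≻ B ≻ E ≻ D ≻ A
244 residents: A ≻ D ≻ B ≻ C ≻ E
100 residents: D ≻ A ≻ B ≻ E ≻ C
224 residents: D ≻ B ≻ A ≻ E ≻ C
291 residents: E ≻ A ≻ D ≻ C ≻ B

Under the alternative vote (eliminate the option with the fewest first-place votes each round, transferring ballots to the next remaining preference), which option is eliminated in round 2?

Round 1: A 244, D 324, C 151, E 540, B 48. Eliminate B.
Round 2: A 244, D 324, C 199, E 540. Eliminate C.

C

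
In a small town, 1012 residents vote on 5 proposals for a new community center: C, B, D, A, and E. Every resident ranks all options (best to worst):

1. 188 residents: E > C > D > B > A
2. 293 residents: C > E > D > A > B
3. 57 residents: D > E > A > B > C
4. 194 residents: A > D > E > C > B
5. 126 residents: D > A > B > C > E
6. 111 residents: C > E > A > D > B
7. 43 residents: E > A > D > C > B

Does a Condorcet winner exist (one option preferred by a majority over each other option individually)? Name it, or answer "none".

C vs B: 829–183 for C.
C vs D: 592–420 for C.
C vs A: 592–420 for C.
C vs E: 530–482 for C.
C beats every other option head-to-head.

C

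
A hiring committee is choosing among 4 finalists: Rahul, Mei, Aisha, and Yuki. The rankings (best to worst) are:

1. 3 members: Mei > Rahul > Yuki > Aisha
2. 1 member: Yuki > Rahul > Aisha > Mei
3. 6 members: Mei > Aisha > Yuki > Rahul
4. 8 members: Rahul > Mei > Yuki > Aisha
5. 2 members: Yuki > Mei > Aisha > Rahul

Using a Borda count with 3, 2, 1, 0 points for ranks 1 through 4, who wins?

Rahul: 3·2 + 1·2 + 6·0 + 8·3 + 2·0 = 32
Mei: 3·3 + 1·0 + 6·3 + 8·2 + 2·2 = 47
Aisha: 3·0 + 1·1 + 6·2 + 8·0 + 2·1 = 15
Yuki: 3·1 + 1·3 + 6·1 + 8·1 + 2·3 = 26
Mei has the highest Borda score (47).

Mei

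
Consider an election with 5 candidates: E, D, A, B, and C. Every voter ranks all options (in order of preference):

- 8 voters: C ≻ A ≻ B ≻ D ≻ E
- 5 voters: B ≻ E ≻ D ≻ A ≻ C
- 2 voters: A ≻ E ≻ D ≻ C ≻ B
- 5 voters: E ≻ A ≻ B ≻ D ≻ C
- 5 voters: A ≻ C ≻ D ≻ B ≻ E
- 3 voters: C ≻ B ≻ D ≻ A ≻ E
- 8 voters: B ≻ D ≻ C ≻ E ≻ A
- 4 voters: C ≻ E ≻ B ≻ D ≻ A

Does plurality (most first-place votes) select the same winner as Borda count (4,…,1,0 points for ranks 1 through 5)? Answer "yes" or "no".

Plurality — first-place votes: E 5, D 0, A 7, B 13, C 15. Winner: C.
Borda — scores: E 61, D 71, A 75, B 100, C 93. Winner: B.
The two methods disagree.

no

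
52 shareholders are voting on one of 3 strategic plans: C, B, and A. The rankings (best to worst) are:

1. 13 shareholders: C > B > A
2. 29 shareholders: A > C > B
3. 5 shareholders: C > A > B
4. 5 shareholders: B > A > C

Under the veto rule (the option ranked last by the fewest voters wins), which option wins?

C

Last-place votes: C 5, B 34, A 13.
C is ranked last by the fewest voters, so C wins.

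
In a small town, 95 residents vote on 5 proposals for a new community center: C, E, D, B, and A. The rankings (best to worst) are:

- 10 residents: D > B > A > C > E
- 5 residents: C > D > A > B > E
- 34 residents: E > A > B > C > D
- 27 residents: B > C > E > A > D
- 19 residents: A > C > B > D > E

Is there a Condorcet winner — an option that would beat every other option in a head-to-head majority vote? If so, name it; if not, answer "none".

none

Checking pairwise contests:
B beats C 71–24.
C beats E 61–34.
C beats D 85–10.
A beats B 58–37.
E beats A 61–34.
Every option loses at least one head-to-head, so there is no Condorcet winner.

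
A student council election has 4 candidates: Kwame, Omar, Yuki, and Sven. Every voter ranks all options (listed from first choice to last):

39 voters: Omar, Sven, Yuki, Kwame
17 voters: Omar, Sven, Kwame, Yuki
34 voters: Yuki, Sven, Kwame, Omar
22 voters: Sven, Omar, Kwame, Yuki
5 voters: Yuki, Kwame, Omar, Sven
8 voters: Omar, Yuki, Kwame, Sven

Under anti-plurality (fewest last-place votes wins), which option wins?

Last-place votes: Kwame 39, Omar 34, Yuki 39, Sven 13.
Sven is ranked last by the fewest voters, so Sven wins.

Sven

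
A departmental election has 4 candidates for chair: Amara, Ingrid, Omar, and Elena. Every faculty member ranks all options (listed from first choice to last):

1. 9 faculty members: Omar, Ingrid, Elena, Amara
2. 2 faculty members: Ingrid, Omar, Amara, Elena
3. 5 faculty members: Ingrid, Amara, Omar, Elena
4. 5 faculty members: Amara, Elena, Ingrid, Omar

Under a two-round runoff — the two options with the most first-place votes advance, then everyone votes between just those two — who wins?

Round 1 first-place votes: Amara 5, Ingrid 7, Omar 9, Elena 0.
Omar and Ingrid advance.
Runoff: Omar is preferred to Ingrid by 9 voters; Ingrid by 12.
Ingrid wins the runoff.

Ingrid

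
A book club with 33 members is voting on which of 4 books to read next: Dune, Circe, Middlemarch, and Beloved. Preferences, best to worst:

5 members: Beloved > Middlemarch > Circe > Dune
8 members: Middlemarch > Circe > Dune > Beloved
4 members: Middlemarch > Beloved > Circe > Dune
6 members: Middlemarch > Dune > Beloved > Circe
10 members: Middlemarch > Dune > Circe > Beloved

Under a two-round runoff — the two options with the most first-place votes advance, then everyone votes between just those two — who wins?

Middlemarch

Round 1 first-place votes: Dune 0, Circe 0, Middlemarch 28, Beloved 5.
Middlemarch and Beloved advance.
Runoff: Middlemarch is preferred to Beloved by 28 voters; Beloved by 5.
Middlemarch wins the runoff.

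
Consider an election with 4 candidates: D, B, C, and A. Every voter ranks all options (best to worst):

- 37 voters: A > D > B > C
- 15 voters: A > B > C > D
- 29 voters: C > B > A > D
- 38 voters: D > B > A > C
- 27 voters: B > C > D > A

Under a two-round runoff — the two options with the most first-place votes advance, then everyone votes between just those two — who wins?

Round 1 first-place votes: D 38, B 27, C 29, A 52.
A and D advance.
Runoff: A is preferred to D by 81 voters; D by 65.
A wins the runoff.

A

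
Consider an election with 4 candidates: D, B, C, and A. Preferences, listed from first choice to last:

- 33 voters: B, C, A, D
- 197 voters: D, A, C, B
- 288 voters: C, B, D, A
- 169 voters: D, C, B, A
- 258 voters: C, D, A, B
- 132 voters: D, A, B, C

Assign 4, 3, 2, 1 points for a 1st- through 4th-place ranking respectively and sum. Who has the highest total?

D

D: 33·1 + 197·4 + 288·2 + 169·4 + 258·3 + 132·4 = 3375
B: 33·4 + 197·1 + 288·3 + 169·2 + 258·1 + 132·2 = 2053
C: 33·3 + 197·2 + 288·4 + 169·3 + 258·4 + 132·1 = 3316
A: 33·2 + 197·3 + 288·1 + 169·1 + 258·2 + 132·3 = 2026
D has the highest Borda score (3375).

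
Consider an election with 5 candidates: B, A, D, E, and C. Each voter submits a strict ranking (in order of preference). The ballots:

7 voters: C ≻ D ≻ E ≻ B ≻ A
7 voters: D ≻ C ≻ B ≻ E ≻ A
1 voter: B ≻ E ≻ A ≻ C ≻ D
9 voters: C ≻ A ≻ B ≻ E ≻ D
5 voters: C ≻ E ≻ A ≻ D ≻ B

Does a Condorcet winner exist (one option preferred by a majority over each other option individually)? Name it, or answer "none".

C vs B: 28–1 for C.
C vs A: 28–1 for C.
C vs D: 22–7 for C.
C vs E: 28–1 for C.
C beats every other option head-to-head.

C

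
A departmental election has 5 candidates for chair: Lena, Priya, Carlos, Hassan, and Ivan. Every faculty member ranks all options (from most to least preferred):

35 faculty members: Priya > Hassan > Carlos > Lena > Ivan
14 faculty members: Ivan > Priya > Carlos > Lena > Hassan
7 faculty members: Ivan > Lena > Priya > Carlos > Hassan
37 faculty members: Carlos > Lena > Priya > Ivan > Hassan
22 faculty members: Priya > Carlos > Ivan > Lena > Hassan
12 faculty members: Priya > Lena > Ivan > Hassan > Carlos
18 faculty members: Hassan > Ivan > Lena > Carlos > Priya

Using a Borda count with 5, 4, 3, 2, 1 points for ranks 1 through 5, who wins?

Lena: 35·2 + 14·2 + 7·4 + 37·4 + 22·2 + 12·4 + 18·3 = 420
Priya: 35·5 + 14·4 + 7·3 + 37·3 + 22·5 + 12·5 + 18·1 = 551
Carlos: 35·3 + 14·3 + 7·2 + 37·5 + 22·4 + 12·1 + 18·2 = 482
Hassan: 35·4 + 14·1 + 7·1 + 37·1 + 22·1 + 12·2 + 18·5 = 334
Ivan: 35·1 + 14·5 + 7·5 + 37·2 + 22·3 + 12·3 + 18·4 = 388
Priya has the highest Borda score (551).

Priya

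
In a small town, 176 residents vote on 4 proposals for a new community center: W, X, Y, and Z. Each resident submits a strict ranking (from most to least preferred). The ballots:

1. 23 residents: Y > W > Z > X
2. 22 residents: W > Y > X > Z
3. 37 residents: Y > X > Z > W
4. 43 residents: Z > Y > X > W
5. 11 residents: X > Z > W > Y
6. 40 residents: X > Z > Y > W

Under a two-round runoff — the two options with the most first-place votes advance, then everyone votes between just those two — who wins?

Y

Round 1 first-place votes: W 22, X 51, Y 60, Z 43.
Y and X advance.
Runoff: Y is preferred to X by 125 voters; X by 51.
Y wins the runoff.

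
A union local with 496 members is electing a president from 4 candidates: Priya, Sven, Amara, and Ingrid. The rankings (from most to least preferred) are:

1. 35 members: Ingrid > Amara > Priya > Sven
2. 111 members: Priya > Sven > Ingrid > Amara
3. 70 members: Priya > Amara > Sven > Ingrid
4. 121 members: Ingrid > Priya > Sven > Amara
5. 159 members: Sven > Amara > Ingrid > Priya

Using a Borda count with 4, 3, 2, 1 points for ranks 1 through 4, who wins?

Priya: 35·2 + 111·4 + 70·4 + 121·3 + 159·1 = 1316
Sven: 35·1 + 111·3 + 70·2 + 121·2 + 159·4 = 1386
Amara: 35·3 + 111·1 + 70·3 + 121·1 + 159·3 = 1024
Ingrid: 35·4 + 111·2 + 70·1 + 121·4 + 159·2 = 1234
Sven has the highest Borda score (1386).

Sven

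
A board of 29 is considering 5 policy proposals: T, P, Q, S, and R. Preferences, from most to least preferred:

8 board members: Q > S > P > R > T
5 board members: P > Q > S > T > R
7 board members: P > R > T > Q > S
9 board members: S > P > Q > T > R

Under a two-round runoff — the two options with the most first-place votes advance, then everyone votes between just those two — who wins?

Round 1 first-place votes: T 0, P 12, Q 8, S 9, R 0.
P and S advance.
Runoff: P is preferred to S by 12 voters; S by 17.
S wins the runoff.

S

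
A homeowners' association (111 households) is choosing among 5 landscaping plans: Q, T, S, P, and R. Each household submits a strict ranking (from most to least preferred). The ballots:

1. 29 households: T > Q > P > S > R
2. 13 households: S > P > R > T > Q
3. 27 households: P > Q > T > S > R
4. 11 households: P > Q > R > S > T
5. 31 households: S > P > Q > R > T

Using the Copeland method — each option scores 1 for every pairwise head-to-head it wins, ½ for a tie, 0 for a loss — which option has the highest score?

P

Q: beats T, S, and R; loses to P → score 3.
T: beats S and R; loses to Q and P → score 2.
S: beats R; loses to Q, T, and P → score 1.
P: beats Q, T, S, and R → score 4.
R: loses to Q, T, S, and P → score 0.
P has the best pairwise record.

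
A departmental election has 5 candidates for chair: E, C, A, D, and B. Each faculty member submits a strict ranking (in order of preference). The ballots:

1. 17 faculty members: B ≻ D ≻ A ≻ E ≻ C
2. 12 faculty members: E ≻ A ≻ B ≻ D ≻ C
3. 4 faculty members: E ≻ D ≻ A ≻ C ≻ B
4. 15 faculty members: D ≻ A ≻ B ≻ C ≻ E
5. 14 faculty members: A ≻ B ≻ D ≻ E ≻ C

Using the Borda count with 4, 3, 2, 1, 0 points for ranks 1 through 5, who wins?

E: 17·1 + 12·4 + 4·4 + 15·0 + 14·1 = 95
C: 17·0 + 12·0 + 4·1 + 15·1 + 14·0 = 19
A: 17·2 + 12·3 + 4·2 + 15·3 + 14·4 = 179
D: 17·3 + 12·1 + 4·3 + 15·4 + 14·2 = 163
B: 17·4 + 12·2 + 4·0 + 15·2 + 14·3 = 164
A has the highest Borda score (179).

A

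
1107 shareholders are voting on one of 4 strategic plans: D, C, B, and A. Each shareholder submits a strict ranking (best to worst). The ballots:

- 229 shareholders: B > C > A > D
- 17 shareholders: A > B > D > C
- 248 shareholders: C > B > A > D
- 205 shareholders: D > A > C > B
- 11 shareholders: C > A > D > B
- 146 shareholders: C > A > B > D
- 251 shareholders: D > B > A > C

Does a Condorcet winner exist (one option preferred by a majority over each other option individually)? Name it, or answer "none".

C vs D: 634–473 for C.
C vs B: 610–497 for C.
C vs A: 634–473 for C.
C beats every other option head-to-head.

C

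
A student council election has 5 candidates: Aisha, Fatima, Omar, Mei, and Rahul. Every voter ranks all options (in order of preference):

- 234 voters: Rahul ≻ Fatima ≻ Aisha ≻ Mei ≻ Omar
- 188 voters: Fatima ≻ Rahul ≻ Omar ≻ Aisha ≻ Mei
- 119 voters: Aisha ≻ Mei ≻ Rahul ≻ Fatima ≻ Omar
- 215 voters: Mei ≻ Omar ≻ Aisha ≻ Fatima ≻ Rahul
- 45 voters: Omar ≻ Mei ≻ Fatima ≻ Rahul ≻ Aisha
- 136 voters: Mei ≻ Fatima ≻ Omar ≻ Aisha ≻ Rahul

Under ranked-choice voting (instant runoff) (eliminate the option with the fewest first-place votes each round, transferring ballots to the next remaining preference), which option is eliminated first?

Round 1: Aisha 119, Fatima 188, Omar 45, Mei 351, Rahul 234. Eliminate Omar.

Omar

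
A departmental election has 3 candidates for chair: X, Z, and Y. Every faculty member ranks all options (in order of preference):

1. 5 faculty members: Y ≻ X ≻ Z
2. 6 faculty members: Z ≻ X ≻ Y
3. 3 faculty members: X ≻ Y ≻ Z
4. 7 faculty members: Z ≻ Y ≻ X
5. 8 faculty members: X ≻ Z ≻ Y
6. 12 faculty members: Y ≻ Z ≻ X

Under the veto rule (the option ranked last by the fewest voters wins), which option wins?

Z

Last-place votes: X 19, Z 8, Y 14.
Z is ranked last by the fewest voters, so Z wins.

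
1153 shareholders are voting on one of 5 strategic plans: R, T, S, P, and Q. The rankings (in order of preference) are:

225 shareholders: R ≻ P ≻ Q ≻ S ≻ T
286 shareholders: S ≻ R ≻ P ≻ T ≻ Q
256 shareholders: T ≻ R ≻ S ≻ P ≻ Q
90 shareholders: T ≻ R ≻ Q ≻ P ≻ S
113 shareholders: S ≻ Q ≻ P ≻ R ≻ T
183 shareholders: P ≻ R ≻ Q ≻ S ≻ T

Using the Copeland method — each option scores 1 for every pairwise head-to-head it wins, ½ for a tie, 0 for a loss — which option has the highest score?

R: beats T, S, P, and Q → score 4.
T: beats Q; loses to R, S, and P → score 1.
S: beats T, P, and Q; loses to R → score 3.
P: beats T and Q; loses to R and S → score 2.
Q: loses to R, T, S, and P → score 0.
R has the best pairwise record.

R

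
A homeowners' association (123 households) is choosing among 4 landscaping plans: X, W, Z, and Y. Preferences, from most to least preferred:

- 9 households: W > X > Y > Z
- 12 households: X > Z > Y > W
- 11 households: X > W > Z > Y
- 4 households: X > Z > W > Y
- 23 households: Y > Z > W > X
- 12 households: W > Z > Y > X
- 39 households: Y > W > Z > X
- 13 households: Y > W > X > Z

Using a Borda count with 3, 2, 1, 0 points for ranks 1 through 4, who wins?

X: 9·2 + 12·3 + 11·3 + 4·3 + 23·0 + 12·0 + 39·0 + 13·1 = 112
W: 9·3 + 12·0 + 11·2 + 4·1 + 23·1 + 12·3 + 39·2 + 13·2 = 216
Z: 9·0 + 12·2 + 11·1 + 4·2 + 23·2 + 12·2 + 39·1 + 13·0 = 152
Y: 9·1 + 12·1 + 11·0 + 4·0 + 23·3 + 12·1 + 39·3 + 13·3 = 258
Y has the highest Borda score (258).

Y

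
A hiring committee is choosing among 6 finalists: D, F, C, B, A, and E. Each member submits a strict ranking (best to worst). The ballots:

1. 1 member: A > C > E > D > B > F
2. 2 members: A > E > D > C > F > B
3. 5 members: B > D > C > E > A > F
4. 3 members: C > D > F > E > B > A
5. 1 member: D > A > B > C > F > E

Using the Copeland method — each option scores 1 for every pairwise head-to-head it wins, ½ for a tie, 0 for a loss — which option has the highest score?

D: beats F, C, B, A, and E → score 5.
F: loses to D, C, B, A, and E → score 0.
C: beats F, A, and E; ties B; loses to D → score 3.5.
B: beats F and A; ties C and E; loses to D → score 3.
A: beats F; loses to D, C, B, and E → score 1.
E: beats F and A; ties B; loses to D and C → score 2.5.
D has the best pairwise record.

D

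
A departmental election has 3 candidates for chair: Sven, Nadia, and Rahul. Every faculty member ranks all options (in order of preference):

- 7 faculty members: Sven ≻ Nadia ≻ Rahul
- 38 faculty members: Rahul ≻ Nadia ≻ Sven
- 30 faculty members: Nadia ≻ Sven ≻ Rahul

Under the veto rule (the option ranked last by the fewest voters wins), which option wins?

Last-place votes: Sven 38, Nadia 0, Rahul 37.
Nadia is ranked last by the fewest voters, so Nadia wins.

Nadia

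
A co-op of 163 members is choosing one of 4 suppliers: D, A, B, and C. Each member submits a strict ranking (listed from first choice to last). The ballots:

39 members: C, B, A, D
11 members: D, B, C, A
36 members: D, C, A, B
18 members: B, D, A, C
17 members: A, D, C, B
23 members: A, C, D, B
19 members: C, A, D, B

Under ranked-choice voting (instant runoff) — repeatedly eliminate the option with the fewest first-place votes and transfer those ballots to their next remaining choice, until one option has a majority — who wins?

D

Round 1: D 47, A 40, B 18, C 58. Eliminate B.
Round 2: D 65, A 40, C 58. Eliminate A.
Round 3: D 82, C 81. D has a majority.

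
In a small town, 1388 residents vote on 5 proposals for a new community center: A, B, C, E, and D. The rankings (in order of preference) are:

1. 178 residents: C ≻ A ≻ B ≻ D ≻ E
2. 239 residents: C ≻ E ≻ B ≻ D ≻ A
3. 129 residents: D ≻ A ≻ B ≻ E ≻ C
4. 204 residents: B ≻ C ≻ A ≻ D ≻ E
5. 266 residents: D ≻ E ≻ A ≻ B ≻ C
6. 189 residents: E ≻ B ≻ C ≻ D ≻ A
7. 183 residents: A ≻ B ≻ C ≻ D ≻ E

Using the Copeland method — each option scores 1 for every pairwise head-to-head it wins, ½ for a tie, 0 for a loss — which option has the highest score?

A: beats B; ties E; loses to C and D → score 1.5.
B: beats C and D; ties E; loses to A → score 2.5.
C: beats A, E, and D; loses to B → score 3.
E: ties A and B; loses to C and D → score 1.
D: beats A and E; loses to B and C → score 2.
C has the best pairwise record.

C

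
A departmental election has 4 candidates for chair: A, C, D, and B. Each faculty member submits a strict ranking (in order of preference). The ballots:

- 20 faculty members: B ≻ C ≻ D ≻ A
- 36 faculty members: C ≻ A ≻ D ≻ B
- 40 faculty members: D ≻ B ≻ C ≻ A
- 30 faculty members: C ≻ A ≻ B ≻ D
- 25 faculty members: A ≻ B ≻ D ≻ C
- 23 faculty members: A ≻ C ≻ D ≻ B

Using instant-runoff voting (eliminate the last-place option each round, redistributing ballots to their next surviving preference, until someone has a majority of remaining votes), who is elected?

Round 1: A 48, C 66, D 40, B 20. Eliminate B.
Round 2: A 48, C 86, D 40. Eliminate D.
Round 3: A 48, C 126. C has a majority.

C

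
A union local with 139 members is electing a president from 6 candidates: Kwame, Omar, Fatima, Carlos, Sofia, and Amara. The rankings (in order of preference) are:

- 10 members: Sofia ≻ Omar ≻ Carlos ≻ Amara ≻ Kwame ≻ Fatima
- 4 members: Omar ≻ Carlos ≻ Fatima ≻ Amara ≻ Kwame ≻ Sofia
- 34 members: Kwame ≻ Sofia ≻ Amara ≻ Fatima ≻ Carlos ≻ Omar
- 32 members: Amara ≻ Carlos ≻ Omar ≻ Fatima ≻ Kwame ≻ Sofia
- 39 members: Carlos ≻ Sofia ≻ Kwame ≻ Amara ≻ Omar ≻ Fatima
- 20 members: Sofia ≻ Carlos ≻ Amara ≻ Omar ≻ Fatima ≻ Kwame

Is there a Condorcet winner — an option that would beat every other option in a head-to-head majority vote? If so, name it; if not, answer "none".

Carlos

Carlos vs Kwame: 105–34 for Carlos.
Carlos vs Omar: 125–14 for Carlos.
Carlos vs Fatima: 105–34 for Carlos.
Carlos vs Sofia: 75–64 for Carlos.
Carlos vs Amara: 73–66 for Carlos.
Carlos beats every other option head-to-head.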